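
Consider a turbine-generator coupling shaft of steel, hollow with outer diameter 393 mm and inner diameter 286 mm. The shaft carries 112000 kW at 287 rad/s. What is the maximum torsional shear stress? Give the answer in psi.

6600 psi

ω = 287 rad/s, so T = P/ω = 112000×10³ / 287.0 = 390200 N·m.
J = π(d_o⁴ − d_i⁴)/32 = π(0.393⁴ − 0.286⁴)/32 = 1.685×10^-3 m⁴.
τ_max = T·r/J = 390200 × 0.197 / 1.685×10^-3 = 4.551×10^7 Pa.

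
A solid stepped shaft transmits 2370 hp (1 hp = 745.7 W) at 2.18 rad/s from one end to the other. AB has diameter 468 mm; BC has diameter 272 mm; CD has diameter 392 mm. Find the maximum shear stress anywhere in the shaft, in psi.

29800 psi

ω = 2.18 rad/s, so T = P/ω = 2370×745.7 / 2.180 = 810700 N·m.
Under the same torque, τ_max = 16T/(πd³) is largest where d is smallest — segment BC (d = 272 mm).
τ_max = 16·810700/(π·(0.272)³) = 2.052×10^8 Pa.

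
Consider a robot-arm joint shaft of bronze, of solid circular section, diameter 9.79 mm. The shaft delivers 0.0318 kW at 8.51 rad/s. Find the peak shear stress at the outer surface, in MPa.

ω = 8.51 rad/s, so T = P/ω = 0.0318×10³ / 8.510 = 3.737 N·m.
J = πd⁴/32 = π(0.00979)⁴/32 = 9.018×10^-10 m⁴.
τ_max = T·r/J = 3.737 × 0.00489 / 9.018×10^-10 = 2.028×10^7 Pa.

20.3 MPa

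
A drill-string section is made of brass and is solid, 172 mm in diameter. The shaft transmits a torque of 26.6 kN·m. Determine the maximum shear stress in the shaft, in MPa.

26.6 MPa

J = πd⁴/32 = π(0.172)⁴/32 = 8.592×10^-5 m⁴.
τ_max = T·r/J = 26600 × 0.0860 / 8.592×10^-5 = 2.662×10^7 Pa.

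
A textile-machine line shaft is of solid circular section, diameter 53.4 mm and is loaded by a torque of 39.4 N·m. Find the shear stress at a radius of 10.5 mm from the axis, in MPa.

J = πd⁴/32 = π(0.0534)⁴/32 = 7.983×10^-7 m⁴.
Shear stress varies linearly with radius: τ = T·r/J = 39.40 × 0.0105 / 7.983×10^-7 = 5.182×10^5 Pa.

0.518 MPa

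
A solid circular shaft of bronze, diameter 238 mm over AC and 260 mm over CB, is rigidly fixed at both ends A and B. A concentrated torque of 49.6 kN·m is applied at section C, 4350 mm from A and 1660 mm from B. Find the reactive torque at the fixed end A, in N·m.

Compatibility: T_A·a/J_AC = T_B·b/J_CB with T_A + T_B = T₀.
J_AC = 3.15×10^-4 m⁴, J_CB = 4.49×10^-4 m⁴, so T_A = T₀·(J_AC/a)/((J_AC/a)+(J_CB/b)) = 10480 N·m, T_B = 39120 N·m.

10500 N·m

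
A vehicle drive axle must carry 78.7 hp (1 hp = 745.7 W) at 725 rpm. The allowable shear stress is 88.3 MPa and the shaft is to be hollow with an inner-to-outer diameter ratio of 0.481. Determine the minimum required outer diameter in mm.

36.1 mm

ω = 2π·725/60 = 75.92 rad/s, so T = P/ω = 78.7×745.7 / 75.92 = 773.0 N·m.
For a hollow shaft with d_i/d_o = 0.481: τ_max = 16T/(π d_o³ (1−k⁴)), so d_o = [16T/(π τ_allow (1−k⁴))]^(1/3) = [16·773.0/(π·8.83×10^7·0.9465)]^(1/3) = 0.03612 m.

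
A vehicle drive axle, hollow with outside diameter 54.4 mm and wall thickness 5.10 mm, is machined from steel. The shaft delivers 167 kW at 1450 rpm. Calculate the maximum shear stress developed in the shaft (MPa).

61.7 MPa

ω = 2π·1450/60 = 151.8 rad/s, so T = P/ω = 167×10³ / 151.8 = 1100 N·m.
J = π(d_o⁴ − d_i⁴)/32 = π(0.0544⁴ − 0.0442⁴)/32 = 4.851×10^-7 m⁴.
τ_max = T·r/J = 1100 × 0.0272 / 4.851×10^-7 = 6.167×10^7 Pa.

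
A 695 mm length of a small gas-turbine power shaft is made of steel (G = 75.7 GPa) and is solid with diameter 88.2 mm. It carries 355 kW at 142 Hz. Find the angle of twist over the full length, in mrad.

0.615 mrad

ω = 2π·142 = 892.2 rad/s, so T = P/ω = 355×10³ / 892.2 = 397.9 N·m.
J = πd⁴/32 = π(0.0882)⁴/32 = 5.941×10^-6 m⁴.
θ = T·L/(G·J) = 397.9 × 0.695 / (75.7×10⁹ × 5.941×10^-6) = 6.149×10^-4 rad.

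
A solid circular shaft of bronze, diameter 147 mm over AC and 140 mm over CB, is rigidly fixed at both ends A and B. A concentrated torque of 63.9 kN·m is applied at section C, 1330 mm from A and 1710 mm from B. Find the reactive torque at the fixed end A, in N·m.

Compatibility: T_A·a/J_AC = T_B·b/J_CB with T_A + T_B = T₀.
J_AC = 4.58×10^-5 m⁴, J_CB = 3.77×10^-5 m⁴, so T_A = T₀·(J_AC/a)/((J_AC/a)+(J_CB/b)) = 38970 N·m, T_B = 24930 N·m.

39000 N·m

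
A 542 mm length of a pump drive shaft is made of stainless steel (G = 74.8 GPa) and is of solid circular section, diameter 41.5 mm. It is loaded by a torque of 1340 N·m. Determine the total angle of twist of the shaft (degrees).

J = πd⁴/32 = π(0.0415)⁴/32 = 2.912×10^-7 m⁴.
θ = T·L/(G·J) = 1340 × 0.542 / (74.8×10⁹ × 2.912×10^-7) = 0.03334 rad.

1.91°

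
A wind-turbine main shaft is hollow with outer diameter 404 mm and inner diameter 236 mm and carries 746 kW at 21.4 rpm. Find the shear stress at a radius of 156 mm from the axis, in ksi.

3.26 ksi

ω = 2π·21.4/60 = 2.241 rad/s, so T = P/ω = 746×10³ / 2.241 = 332900 N·m.
J = π(d_o⁴ − d_i⁴)/32 = π(0.404⁴ − 0.236⁴)/32 = 2.311×10^-3 m⁴.
Shear stress varies linearly with radius: τ = T·r/J = 332900 × 0.156 / 2.311×10^-3 = 2.247×10^7 Pa.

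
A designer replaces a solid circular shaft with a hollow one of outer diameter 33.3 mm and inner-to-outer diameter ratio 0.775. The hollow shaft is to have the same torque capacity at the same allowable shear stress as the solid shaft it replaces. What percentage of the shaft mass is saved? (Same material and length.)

46.2 %

Equal τ_max and T ⇒ the solid shaft needs d_s³ = d_o³(1−k⁴), so d_s = 33.3·(1−0.775⁴)^(1/3) = 28.69 mm.
Area ratio A_h/A_s = d_o²(1−k²)/d_s² = (1−k²)/(1−k⁴)^(2/3) = 0.5382.
Mass saving = 1 − 0.5382 = 46.2 %.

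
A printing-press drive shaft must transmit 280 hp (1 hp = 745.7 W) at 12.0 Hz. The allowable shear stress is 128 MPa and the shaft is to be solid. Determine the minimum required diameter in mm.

ω = 2π·12.0 = 75.40 rad/s, so T = P/ω = 280×745.7 / 75.40 = 2769 N·m.
For a solid shaft τ_max = 16T/(πd³), so d = (16T/(π τ_allow))^(1/3) = (16·2769/(π·1.28×10^8))^(1/3) = 0.04794 m.

47.9 mm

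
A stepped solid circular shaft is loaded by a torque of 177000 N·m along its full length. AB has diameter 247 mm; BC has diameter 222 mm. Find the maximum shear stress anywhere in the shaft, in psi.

Under the same torque, τ_max = 16T/(πd³) is largest where d is smallest — segment BC (d = 222 mm).
τ_max = 16·177000/(π·(0.222)³) = 8.239×10^7 Pa.

11900 psi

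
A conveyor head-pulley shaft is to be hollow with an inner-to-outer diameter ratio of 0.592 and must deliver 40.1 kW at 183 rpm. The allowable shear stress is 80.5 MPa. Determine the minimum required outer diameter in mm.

53.2 mm

ω = 2π·183/60 = 19.16 rad/s, so T = P/ω = 40.1×10³ / 19.16 = 2092 N·m.
For a hollow shaft with d_i/d_o = 0.592: τ_max = 16T/(π d_o³ (1−k⁴)), so d_o = [16T/(π τ_allow (1−k⁴))]^(1/3) = [16·2092/(π·8.05×10^7·0.8772)]^(1/3) = 0.05324 m.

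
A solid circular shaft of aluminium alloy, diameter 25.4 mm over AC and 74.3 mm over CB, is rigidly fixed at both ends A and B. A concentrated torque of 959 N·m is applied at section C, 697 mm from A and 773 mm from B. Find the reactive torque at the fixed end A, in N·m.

14.3 N·m

Compatibility: T_A·a/J_AC = T_B·b/J_CB with T_A + T_B = T₀.
J_AC = 4.09×10^-8 m⁴, J_CB = 2.99×10^-6 m⁴, so T_A = T₀·(J_AC/a)/((J_AC/a)+(J_CB/b)) = 14.31 N·m, T_B = 944.7 N·m.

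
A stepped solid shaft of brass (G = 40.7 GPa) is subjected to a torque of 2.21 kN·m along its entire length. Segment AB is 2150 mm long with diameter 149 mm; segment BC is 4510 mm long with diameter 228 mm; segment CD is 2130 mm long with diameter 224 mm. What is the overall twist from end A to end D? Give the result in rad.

J_AB = π(0.149)⁴/32 = 4.84×10^-5 m⁴; J_BC = π(0.228)⁴/32 = 2.65×10^-4 m⁴; J_CD = π(0.224)⁴/32 = 2.47×10^-4 m⁴.
θ = (T/G)·Σ L_i/J_i = (2210/40.7×10⁹)·(2.15/4.84×10^-5 + 4.51/2.65×10^-4 + 2.13/2.47×10^-4) = 3.804×10^-3 rad.

0.00380 rad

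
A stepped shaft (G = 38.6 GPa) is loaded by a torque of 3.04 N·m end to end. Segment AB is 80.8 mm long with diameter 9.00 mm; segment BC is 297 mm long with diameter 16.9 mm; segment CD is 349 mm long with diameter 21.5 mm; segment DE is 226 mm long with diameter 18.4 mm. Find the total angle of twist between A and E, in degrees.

J_AB = π(0.00900)⁴/32 = 6.44×10^-10 m⁴; J_BC = π(0.0169)⁴/32 = 8.01×10^-9 m⁴; J_CD = π(0.0215)⁴/32 = 2.10×10^-8 m⁴; J_DE = π(0.0184)⁴/32 = 1.13×10^-8 m⁴.
θ = (T/G)·Σ L_i/J_i = (3.040/38.6×10⁹)·(0.0808/6.44×10^-10 + 0.297/8.01×10^-9 + 0.349/2.10×10^-8 + 0.226/1.13×10^-8) = 0.01569 rad.

0.899°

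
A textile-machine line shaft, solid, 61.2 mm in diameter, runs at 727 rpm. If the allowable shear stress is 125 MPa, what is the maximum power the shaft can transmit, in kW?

J = πd⁴/32 = π(0.0612)⁴/32 = 1.377×10^-6 m⁴.
T_max = τ_allow·J/r = 1.25×10^8 × 1.377×10^-6 / 0.0306 = 5626 N·m.
ω = 2π·727/60 = 76.13 rad/s, so P_max = T_max·ω = 4.283×10^5 W.

428 kW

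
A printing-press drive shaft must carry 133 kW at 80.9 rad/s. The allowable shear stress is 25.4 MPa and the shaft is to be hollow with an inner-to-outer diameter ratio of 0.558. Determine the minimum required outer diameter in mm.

71.5 mm

ω = 80.9 rad/s, so T = P/ω = 133×10³ / 80.90 = 1644 N·m.
For a hollow shaft with d_i/d_o = 0.558: τ_max = 16T/(π d_o³ (1−k⁴)), so d_o = [16T/(π τ_allow (1−k⁴))]^(1/3) = [16·1644/(π·2.54×10^7·0.9031)]^(1/3) = 0.07147 m.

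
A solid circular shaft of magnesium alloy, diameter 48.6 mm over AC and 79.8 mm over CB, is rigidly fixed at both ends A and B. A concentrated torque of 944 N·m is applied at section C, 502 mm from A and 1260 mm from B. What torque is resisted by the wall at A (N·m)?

Compatibility: T_A·a/J_AC = T_B·b/J_CB with T_A + T_B = T₀.
J_AC = 5.48×10^-7 m⁴, J_CB = 3.98×10^-6 m⁴, so T_A = T₀·(J_AC/a)/((J_AC/a)+(J_CB/b)) = 242.3 N·m, T_B = 701.7 N·m.

242 N·m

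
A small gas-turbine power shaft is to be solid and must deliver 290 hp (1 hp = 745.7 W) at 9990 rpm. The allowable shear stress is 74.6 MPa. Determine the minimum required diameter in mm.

ω = 2π·9990/60 = 1046 rad/s, so T = P/ω = 290×745.7 / 1046 = 206.7 N·m.
For a solid shaft τ_max = 16T/(πd³), so d = (16T/(π τ_allow))^(1/3) = (16·206.7/(π·7.46×10^7))^(1/3) = 0.02417 m.

24.2 mm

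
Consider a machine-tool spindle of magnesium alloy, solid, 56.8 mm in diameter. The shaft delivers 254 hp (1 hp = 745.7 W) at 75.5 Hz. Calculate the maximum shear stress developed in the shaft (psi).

1610 psi

ω = 2π·75.5 = 474.4 rad/s, so T = P/ω = 254×745.7 / 474.4 = 399.3 N·m.
J = πd⁴/32 = π(0.0568)⁴/32 = 1.022×10^-6 m⁴.
τ_max = T·r/J = 399.3 × 0.0284 / 1.022×10^-6 = 1.110×10^7 Pa.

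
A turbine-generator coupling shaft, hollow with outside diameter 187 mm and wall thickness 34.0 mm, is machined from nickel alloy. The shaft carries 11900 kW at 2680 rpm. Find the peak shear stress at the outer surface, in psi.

ω = 2π·2680/60 = 280.6 rad/s, so T = P/ω = 11900×10³ / 280.6 = 42400 N·m.
J = π(d_o⁴ − d_i⁴)/32 = π(0.187⁴ − 0.119⁴)/32 = 1.004×10^-4 m⁴.
τ_max = T·r/J = 42400 × 0.0935 / 1.004×10^-4 = 3.950×10^7 Pa.

5730 psi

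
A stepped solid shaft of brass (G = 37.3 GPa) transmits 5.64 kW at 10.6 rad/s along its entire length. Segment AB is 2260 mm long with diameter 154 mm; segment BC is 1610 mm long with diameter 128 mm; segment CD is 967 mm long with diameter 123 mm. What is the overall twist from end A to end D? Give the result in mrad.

ω = 10.6 rad/s, so T = P/ω = 5.64×10³ / 10.60 = 532.1 N·m.
J_AB = π(0.154)⁴/32 = 5.52×10^-5 m⁴; J_BC = π(0.128)⁴/32 = 2.64×10^-5 m⁴; J_CD = π(0.123)⁴/32 = 2.25×10^-5 m⁴.
θ = (T/G)·Σ L_i/J_i = (532.1/37.3×10⁹)·(2.26/5.52×10^-5 + 1.61/2.64×10^-5 + 0.967/2.25×10^-5) = 2.069×10^-3 rad.

2.07 mrad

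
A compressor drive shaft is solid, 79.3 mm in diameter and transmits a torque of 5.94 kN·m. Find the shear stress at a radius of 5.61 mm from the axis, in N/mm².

J = πd⁴/32 = π(0.0793)⁴/32 = 3.882×10^-6 m⁴.
Shear stress varies linearly with radius: τ = T·r/J = 5940 × 0.00561 / 3.882×10^-6 = 8.583×10^6 Pa.

8.58 N/mm²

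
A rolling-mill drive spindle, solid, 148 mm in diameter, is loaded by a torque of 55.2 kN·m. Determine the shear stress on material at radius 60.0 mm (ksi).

10.2 ksi

J = πd⁴/32 = π(0.148)⁴/32 = 4.710×10^-5 m⁴.
Shear stress varies linearly with radius: τ = T·r/J = 55200 × 0.0600 / 4.710×10^-5 = 7.031×10^7 Pa.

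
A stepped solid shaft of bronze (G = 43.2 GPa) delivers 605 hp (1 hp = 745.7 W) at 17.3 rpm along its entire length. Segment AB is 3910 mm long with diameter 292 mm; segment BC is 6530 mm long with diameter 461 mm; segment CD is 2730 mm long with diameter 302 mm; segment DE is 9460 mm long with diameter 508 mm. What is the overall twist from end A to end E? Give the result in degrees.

ω = 2π·17.3/60 = 1.812 rad/s, so T = P/ω = 605×745.7 / 1.812 = 249000 N·m.
J_AB = π(0.292)⁴/32 = 7.14×10^-4 m⁴; J_BC = π(0.461)⁴/32 = 4.43×10^-3 m⁴; J_CD = π(0.302)⁴/32 = 8.17×10^-4 m⁴; J_DE = π(0.508)⁴/32 = 6.54×10^-3 m⁴.
θ = (T/G)·Σ L_i/J_i = (249000/43.2×10⁹)·(3.91/7.14×10^-4 + 6.53/4.43×10^-3 + 2.73/8.17×10^-4 + 9.46/6.54×10^-3) = 0.06768 rad.

3.88°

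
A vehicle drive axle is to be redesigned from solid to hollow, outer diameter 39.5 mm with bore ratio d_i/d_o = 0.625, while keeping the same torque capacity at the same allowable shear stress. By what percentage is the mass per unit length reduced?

Equal τ_max and T ⇒ the solid shaft needs d_s³ = d_o³(1−k⁴), so d_s = 39.5·(1−0.625⁴)^(1/3) = 37.38 mm.
Area ratio A_h/A_s = d_o²(1−k²)/d_s² = (1−k²)/(1−k⁴)^(2/3) = 0.6805.
Mass saving = 1 − 0.6805 = 32.0 %.

32.0 %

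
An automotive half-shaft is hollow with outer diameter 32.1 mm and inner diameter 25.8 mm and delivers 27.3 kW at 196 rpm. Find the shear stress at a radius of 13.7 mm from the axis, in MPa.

ω = 2π·196/60 = 20.53 rad/s, so T = P/ω = 27.3×10³ / 20.53 = 1330 N·m.
J = π(d_o⁴ − d_i⁴)/32 = π(0.0321⁴ − 0.0258⁴)/32 = 6.074×10^-8 m⁴.
Shear stress varies linearly with radius: τ = T·r/J = 1330 × 0.0137 / 6.074×10^-8 = 3.000×10^8 Pa.

300 MPa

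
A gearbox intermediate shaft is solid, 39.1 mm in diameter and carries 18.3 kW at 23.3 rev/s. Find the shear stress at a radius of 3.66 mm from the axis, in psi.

ω = 2π·23.3 = 146.4 rad/s, so T = P/ω = 18.3×10³ / 146.4 = 125.0 N·m.
J = πd⁴/32 = π(0.0391)⁴/32 = 2.295×10^-7 m⁴.
Shear stress varies linearly with radius: τ = T·r/J = 125.0 × 0.00366 / 2.295×10^-7 = 1.994×10^6 Pa.

289 psi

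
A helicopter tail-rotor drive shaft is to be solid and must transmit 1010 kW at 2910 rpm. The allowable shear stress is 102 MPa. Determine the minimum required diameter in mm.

54.9 mm

ω = 2π·2910/60 = 304.7 rad/s, so T = P/ω = 1010×10³ / 304.7 = 3314 N·m.
For a solid shaft τ_max = 16T/(πd³), so d = (16T/(π τ_allow))^(1/3) = (16·3314/(π·1.02×10^8))^(1/3) = 0.05490 m.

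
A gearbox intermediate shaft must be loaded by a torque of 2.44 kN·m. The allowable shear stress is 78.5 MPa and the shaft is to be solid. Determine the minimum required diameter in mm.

For a solid shaft τ_max = 16T/(πd³), so d = (16T/(π τ_allow))^(1/3) = (16·2440/(π·7.85×10^7))^(1/3) = 0.05410 m.

54.1 mm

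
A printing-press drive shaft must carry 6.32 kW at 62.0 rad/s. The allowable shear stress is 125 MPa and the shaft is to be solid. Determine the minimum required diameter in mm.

16.1 mm

ω = 62.0 rad/s, so T = P/ω = 6.32×10³ / 62.00 = 101.9 N·m.
For a solid shaft τ_max = 16T/(πd³), so d = (16T/(π τ_allow))^(1/3) = (16·101.9/(π·1.25×10^8))^(1/3) = 0.01607 m.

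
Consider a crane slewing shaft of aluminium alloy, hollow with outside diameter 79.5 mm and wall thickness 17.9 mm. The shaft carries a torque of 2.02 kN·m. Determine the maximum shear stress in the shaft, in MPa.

J = π(d_o⁴ − d_i⁴)/32 = π(0.0795⁴ − 0.0437⁴)/32 = 3.564×10^-6 m⁴.
τ_max = T·r/J = 2020 × 0.0398 / 3.564×10^-6 = 2.253×10^7 Pa.

22.5 MPa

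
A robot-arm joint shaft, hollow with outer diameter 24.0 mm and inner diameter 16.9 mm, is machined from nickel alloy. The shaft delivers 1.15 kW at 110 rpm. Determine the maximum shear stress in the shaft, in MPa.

48.8 MPa

ω = 2π·110/60 = 11.52 rad/s, so T = P/ω = 1.15×10³ / 11.52 = 99.83 N·m.
J = π(d_o⁴ − d_i⁴)/32 = π(0.0240⁴ − 0.0169⁴)/32 = 2.456×10^-8 m⁴.
τ_max = T·r/J = 99.83 × 0.0120 / 2.456×10^-8 = 4.877×10^7 Pa.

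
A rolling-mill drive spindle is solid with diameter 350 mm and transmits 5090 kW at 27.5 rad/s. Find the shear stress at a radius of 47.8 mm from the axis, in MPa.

ω = 27.5 rad/s, so T = P/ω = 5090×10³ / 27.50 = 185100 N·m.
J = πd⁴/32 = π(0.350)⁴/32 = 1.473×10^-3 m⁴.
Shear stress varies linearly with radius: τ = T·r/J = 185100 × 0.0478 / 1.473×10^-3 = 6.005×10^6 Pa.

6.01 MPa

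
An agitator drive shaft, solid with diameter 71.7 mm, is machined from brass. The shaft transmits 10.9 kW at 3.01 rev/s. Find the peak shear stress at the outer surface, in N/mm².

7.96 N/mm²

ω = 2π·3.01 = 18.91 rad/s, so T = P/ω = 10.9×10³ / 18.91 = 576.3 N·m.
J = πd⁴/32 = π(0.0717)⁴/32 = 2.595×10^-6 m⁴.
τ_max = T·r/J = 576.3 × 0.0358 / 2.595×10^-6 = 7.963×10^6 Pa.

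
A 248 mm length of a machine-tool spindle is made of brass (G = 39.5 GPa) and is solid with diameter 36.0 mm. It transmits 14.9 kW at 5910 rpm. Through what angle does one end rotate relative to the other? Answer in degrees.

ω = 2π·5910/60 = 618.9 rad/s, so T = P/ω = 14.9×10³ / 618.9 = 24.08 N·m.
J = πd⁴/32 = π(0.0360)⁴/32 = 1.649×10^-7 m⁴.
θ = T·L/(G·J) = 24.08 × 0.248 / (39.5×10⁹ × 1.649×10^-7) = 9.167×10^-4 rad.

0.0525°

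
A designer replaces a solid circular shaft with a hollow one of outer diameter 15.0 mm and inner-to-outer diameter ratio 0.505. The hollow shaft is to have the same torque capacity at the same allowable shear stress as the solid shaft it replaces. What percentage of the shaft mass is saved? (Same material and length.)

22.1 %

Equal τ_max and T ⇒ the solid shaft needs d_s³ = d_o³(1−k⁴), so d_s = 15.0·(1−0.505⁴)^(1/3) = 14.67 mm.
Area ratio A_h/A_s = d_o²(1−k²)/d_s² = (1−k²)/(1−k⁴)^(2/3) = 0.7791.
Mass saving = 1 − 0.7791 = 22.1 %.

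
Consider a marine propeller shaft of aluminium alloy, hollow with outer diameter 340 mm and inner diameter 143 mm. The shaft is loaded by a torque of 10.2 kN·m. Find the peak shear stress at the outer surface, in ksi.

0.198 ksi

J = π(d_o⁴ − d_i⁴)/32 = π(0.340⁴ − 0.143⁴)/32 = 1.271×10^-3 m⁴.
τ_max = T·r/J = 10200 × 0.170 / 1.271×10^-3 = 1.364×10^6 Pa.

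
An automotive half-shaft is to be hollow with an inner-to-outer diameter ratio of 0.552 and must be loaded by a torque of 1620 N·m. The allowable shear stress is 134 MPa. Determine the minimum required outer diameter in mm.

For a hollow shaft with d_i/d_o = 0.552: τ_max = 16T/(π d_o³ (1−k⁴)), so d_o = [16T/(π τ_allow (1−k⁴))]^(1/3) = [16·1620/(π·1.34×10^8·0.9072)]^(1/3) = 0.04079 m.

40.8 mm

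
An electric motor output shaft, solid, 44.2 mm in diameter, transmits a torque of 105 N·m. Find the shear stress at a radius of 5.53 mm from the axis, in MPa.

1.55 MPa

J = πd⁴/32 = π(0.0442)⁴/32 = 3.747×10^-7 m⁴.
Shear stress varies linearly with radius: τ = T·r/J = 105.0 × 0.00553 / 3.747×10^-7 = 1.550×10^6 Pa.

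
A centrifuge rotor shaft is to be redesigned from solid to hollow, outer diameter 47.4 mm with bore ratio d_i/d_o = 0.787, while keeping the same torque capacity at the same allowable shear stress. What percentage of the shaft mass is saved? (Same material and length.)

Equal τ_max and T ⇒ the solid shaft needs d_s³ = d_o³(1−k⁴), so d_s = 47.4·(1−0.787⁴)^(1/3) = 40.34 mm.
Area ratio A_h/A_s = d_o²(1−k²)/d_s² = (1−k²)/(1−k⁴)^(2/3) = 0.5255.
Mass saving = 1 − 0.5255 = 47.4 %.

47.4 %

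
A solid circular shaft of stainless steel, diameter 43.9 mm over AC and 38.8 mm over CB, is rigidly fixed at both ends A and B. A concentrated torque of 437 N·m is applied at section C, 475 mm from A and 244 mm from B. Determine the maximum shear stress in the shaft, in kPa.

Compatibility: T_A·a/J_AC = T_B·b/J_CB with T_A + T_B = T₀.
J_AC = 3.65×10^-7 m⁴, J_CB = 2.22×10^-7 m⁴, so T_A = T₀·(J_AC/a)/((J_AC/a)+(J_CB/b)) = 199.7 N·m, T_B = 237.3 N·m.
τ in each portion: τ_AC = 1.20×10^7 Pa, τ_CB = 2.07×10^7 Pa; maximum is in CB.
τ_max = T_CB·r/J = 237.3·0.0194/2.22×10^-7 = 2.069×10^7 Pa.

20700 kPa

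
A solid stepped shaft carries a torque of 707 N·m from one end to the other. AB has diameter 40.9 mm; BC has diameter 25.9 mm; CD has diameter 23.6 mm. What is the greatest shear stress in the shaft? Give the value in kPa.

274000 kPa

Under the same torque, τ_max = 16T/(πd³) is largest where d is smallest — segment CD (d = 23.6 mm).
τ_max = 16·707.0/(π·(0.0236)³) = 2.739×10^8 Pa.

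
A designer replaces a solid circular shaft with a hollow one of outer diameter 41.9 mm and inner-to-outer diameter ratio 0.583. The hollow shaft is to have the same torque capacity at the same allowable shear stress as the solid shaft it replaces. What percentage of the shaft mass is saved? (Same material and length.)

Equal τ_max and T ⇒ the solid shaft needs d_s³ = d_o³(1−k⁴), so d_s = 41.9·(1−0.583⁴)^(1/3) = 40.22 mm.
Area ratio A_h/A_s = d_o²(1−k²)/d_s² = (1−k²)/(1−k⁴)^(2/3) = 0.7164.
Mass saving = 1 − 0.7164 = 28.4 %.

28.4 %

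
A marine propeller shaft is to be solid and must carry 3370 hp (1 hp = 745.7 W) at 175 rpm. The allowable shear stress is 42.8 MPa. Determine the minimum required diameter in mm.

ω = 2π·175/60 = 18.33 rad/s, so T = P/ω = 3370×745.7 / 18.33 = 137100 N·m.
For a solid shaft τ_max = 16T/(πd³), so d = (16T/(π τ_allow))^(1/3) = (16·137100/(π·4.28×10^7))^(1/3) = 0.2536 m.

254 mm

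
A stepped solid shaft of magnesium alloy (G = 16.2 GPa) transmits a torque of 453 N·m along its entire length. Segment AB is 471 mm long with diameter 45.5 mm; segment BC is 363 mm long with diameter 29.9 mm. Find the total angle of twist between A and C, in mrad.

161 mrad

J_AB = π(0.0455)⁴/32 = 4.21×10^-7 m⁴; J_BC = π(0.0299)⁴/32 = 7.85×10^-8 m⁴.
θ = (T/G)·Σ L_i/J_i = (453.0/16.2×10⁹)·(0.471/4.21×10^-7 + 0.363/7.85×10^-8) = 0.1607 rad.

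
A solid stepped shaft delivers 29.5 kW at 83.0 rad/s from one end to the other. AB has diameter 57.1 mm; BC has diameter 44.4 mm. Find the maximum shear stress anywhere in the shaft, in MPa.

20.7 MPa

ω = 83.0 rad/s, so T = P/ω = 29.5×10³ / 83.00 = 355.4 N·m.
Under the same torque, τ_max = 16T/(πd³) is largest where d is smallest — segment BC (d = 44.4 mm).
τ_max = 16·355.4/(π·(0.0444)³) = 2.068×10^7 Pa.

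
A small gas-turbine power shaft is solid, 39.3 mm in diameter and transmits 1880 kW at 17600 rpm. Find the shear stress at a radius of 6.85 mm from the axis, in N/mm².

ω = 2π·17600/60 = 1843 rad/s, so T = P/ω = 1880×10³ / 1843 = 1020 N·m.
J = πd⁴/32 = π(0.0393)⁴/32 = 2.342×10^-7 m⁴.
Shear stress varies linearly with radius: τ = T·r/J = 1020 × 0.00685 / 2.342×10^-7 = 2.984×10^7 Pa.

29.8 N/mm²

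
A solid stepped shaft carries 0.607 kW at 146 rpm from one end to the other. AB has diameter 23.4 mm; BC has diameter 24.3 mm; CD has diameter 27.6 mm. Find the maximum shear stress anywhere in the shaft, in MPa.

15.8 MPa

ω = 2π·146/60 = 15.29 rad/s, so T = P/ω = 0.607×10³ / 15.29 = 39.70 N·m.
Under the same torque, τ_max = 16T/(πd³) is largest where d is smallest — segment AB (d = 23.4 mm).
τ_max = 16·39.70/(π·(0.0234)³) = 1.578×10^7 Pa.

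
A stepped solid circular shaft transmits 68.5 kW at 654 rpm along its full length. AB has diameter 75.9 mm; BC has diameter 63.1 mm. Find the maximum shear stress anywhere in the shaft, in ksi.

2.94 ksi

ω = 2π·654/60 = 68.49 rad/s, so T = P/ω = 68.5×10³ / 68.49 = 1000 N·m.
Under the same torque, τ_max = 16T/(πd³) is largest where d is smallest — segment BC (d = 63.1 mm).
τ_max = 16·1000/(π·(0.0631)³) = 2.028×10^7 Pa.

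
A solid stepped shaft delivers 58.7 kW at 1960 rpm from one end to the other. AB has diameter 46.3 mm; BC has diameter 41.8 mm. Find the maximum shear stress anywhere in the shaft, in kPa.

19900 kPa

ω = 2π·1960/60 = 205.3 rad/s, so T = P/ω = 58.7×10³ / 205.3 = 286.0 N·m.
Under the same torque, τ_max = 16T/(πd³) is largest where d is smallest — segment BC (d = 41.8 mm).
τ_max = 16·286.0/(π·(0.0418)³) = 1.994×10^7 Pa.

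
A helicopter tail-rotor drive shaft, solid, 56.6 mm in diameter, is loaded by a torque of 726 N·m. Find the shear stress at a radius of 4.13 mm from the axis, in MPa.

J = πd⁴/32 = π(0.0566)⁴/32 = 1.008×10^-6 m⁴.
Shear stress varies linearly with radius: τ = T·r/J = 726.0 × 0.00413 / 1.008×10^-6 = 2.976×10^6 Pa.

2.98 MPa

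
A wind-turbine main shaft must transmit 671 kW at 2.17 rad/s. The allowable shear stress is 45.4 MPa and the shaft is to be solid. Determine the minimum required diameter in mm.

ω = 2.17 rad/s, so T = P/ω = 671×10³ / 2.170 = 309200 N·m.
For a solid shaft τ_max = 16T/(πd³), so d = (16T/(π τ_allow))^(1/3) = (16·309200/(π·4.54×10^7))^(1/3) = 0.3261 m.

326 mm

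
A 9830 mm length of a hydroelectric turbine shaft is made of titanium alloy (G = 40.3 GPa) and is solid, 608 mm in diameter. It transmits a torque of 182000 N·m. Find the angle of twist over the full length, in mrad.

J = πd⁴/32 = π(0.608)⁴/32 = 0.01342 m⁴.
θ = T·L/(G·J) = 182000 × 9.83 / (40.3×10⁹ × 0.01342) = 3.309×10^-3 rad.

3.31 mrad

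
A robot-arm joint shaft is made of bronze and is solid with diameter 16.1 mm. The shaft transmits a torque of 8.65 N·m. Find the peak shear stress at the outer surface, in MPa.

J = πd⁴/32 = π(0.0161)⁴/32 = 6.596×10^-9 m⁴.
τ_max = T·r/J = 8.650 × 0.00805 / 6.596×10^-9 = 1.056×10^7 Pa.

10.6 MPa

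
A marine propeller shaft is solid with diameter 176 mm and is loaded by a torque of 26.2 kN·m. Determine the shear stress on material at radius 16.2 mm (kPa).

4510 kPa

J = πd⁴/32 = π(0.176)⁴/32 = 9.420×10^-5 m⁴.
Shear stress varies linearly with radius: τ = T·r/J = 26200 × 0.0162 / 9.420×10^-5 = 4.506×10^6 Pa.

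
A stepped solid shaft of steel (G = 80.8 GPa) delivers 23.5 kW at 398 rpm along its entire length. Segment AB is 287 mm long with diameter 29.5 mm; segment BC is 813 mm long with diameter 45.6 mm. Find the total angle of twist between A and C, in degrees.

ω = 2π·398/60 = 41.68 rad/s, so T = P/ω = 23.5×10³ / 41.68 = 563.8 N·m.
J_AB = π(0.0295)⁴/32 = 7.44×10^-8 m⁴; J_BC = π(0.0456)⁴/32 = 4.24×10^-7 m⁴.
θ = (T/G)·Σ L_i/J_i = (563.8/80.8×10⁹)·(0.287/7.44×10^-8 + 0.813/4.24×10^-7) = 0.04030 rad.

2.31°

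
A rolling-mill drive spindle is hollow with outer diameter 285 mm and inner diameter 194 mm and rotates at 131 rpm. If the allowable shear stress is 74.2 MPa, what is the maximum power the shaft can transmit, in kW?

3630 kW

J = π(d_o⁴ − d_i⁴)/32 = π(0.285⁴ − 0.194⁴)/32 = 5.086×10^-4 m⁴.
T_max = τ_allow·J/r = 7.42×10^7 × 5.086×10^-4 / 0.142 = 264900 N·m.
ω = 2π·131/60 = 13.72 rad/s, so P_max = T_max·ω = 3.633×10^6 W.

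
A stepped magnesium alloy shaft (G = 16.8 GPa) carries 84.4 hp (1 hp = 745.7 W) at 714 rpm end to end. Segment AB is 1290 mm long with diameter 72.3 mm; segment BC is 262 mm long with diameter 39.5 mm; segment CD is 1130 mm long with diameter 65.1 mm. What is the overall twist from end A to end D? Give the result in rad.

ω = 2π·714/60 = 74.77 rad/s, so T = P/ω = 84.4×745.7 / 74.77 = 841.7 N·m.
J_AB = π(0.0723)⁴/32 = 2.68×10^-6 m⁴; J_BC = π(0.0395)⁴/32 = 2.39×10^-7 m⁴; J_CD = π(0.0651)⁴/32 = 1.76×10^-6 m⁴.
θ = (T/G)·Σ L_i/J_i = (841.7/16.8×10⁹)·(1.29/2.68×10^-6 + 0.262/2.39×10^-7 + 1.13/1.76×10^-6) = 0.1111 rad.

0.111 rad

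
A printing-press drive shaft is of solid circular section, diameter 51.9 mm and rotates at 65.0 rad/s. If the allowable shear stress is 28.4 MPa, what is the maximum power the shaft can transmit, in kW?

50.7 kW

J = πd⁴/32 = π(0.0519)⁴/32 = 7.123×10^-7 m⁴.
T_max = τ_allow·J/r = 2.84×10^7 × 7.123×10^-7 / 0.0260 = 779.6 N·m.
ω = 65.0 rad/s, so P_max = T_max·ω = 5.067×10^4 W.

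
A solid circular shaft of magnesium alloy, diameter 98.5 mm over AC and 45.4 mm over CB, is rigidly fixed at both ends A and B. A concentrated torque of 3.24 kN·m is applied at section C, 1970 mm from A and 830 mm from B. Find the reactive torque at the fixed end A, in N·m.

Compatibility: T_A·a/J_AC = T_B·b/J_CB with T_A + T_B = T₀.
J_AC = 9.24×10^-6 m⁴, J_CB = 4.17×10^-7 m⁴, so T_A = T₀·(J_AC/a)/((J_AC/a)+(J_CB/b)) = 2927 N·m, T_B = 313.5 N·m.

2930 N·m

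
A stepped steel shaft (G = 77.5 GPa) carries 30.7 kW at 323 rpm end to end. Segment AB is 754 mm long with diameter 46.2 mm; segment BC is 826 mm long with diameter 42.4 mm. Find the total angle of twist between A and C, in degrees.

ω = 2π·323/60 = 33.82 rad/s, so T = P/ω = 30.7×10³ / 33.82 = 907.6 N·m.
J_AB = π(0.0462)⁴/32 = 4.47×10^-7 m⁴; J_BC = π(0.0424)⁴/32 = 3.17×10^-7 m⁴.
θ = (T/G)·Σ L_i/J_i = (907.6/77.5×10⁹)·(0.754/4.47×10^-7 + 0.826/3.17×10^-7) = 0.05023 rad.

2.88°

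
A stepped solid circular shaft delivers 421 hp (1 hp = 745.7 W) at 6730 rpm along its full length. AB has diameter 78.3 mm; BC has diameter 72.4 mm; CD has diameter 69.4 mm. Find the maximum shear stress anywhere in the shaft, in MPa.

6.79 MPa

ω = 2π·6730/60 = 704.8 rad/s, so T = P/ω = 421×745.7 / 704.8 = 445.5 N·m.
Under the same torque, τ_max = 16T/(πd³) is largest where d is smallest — segment CD (d = 69.4 mm).
τ_max = 16·445.5/(π·(0.0694)³) = 6.787×10^6 Pa.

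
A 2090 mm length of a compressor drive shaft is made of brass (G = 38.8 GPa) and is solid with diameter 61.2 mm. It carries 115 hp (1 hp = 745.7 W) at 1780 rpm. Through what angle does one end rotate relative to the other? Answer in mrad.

ω = 2π·1780/60 = 186.4 rad/s, so T = P/ω = 115×745.7 / 186.4 = 460.1 N·m.
J = πd⁴/32 = π(0.0612)⁴/32 = 1.377×10^-6 m⁴.
θ = T·L/(G·J) = 460.1 × 2.09 / (38.8×10⁹ × 1.377×10^-6) = 0.01799 rad.

18.0 mrad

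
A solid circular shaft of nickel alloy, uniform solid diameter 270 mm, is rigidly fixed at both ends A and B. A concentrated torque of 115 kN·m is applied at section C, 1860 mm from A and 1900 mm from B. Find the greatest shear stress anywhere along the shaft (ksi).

With uniform GJ and both ends fixed, compatibility θ_AC = θ_CB gives T_A·a = T_B·b, together with T_A + T_B = T₀.
T_A = T₀·b/(a+b) = 115000·1900/3760 = 58110 N·m; T_B = 56890 N·m.
τ in each portion: τ_AC = 1.50×10^7 Pa, τ_CB = 1.47×10^7 Pa; maximum is in AC.
τ_max = T_AC·r/J = 58110·0.135/5.22×10^-4 = 1.504×10^7 Pa.

2.18 ksi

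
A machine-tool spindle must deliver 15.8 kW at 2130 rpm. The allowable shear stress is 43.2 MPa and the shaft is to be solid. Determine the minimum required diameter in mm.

ω = 2π·2130/60 = 223.1 rad/s, so T = P/ω = 15.8×10³ / 223.1 = 70.84 N·m.
For a solid shaft τ_max = 16T/(πd³), so d = (16T/(π τ_allow))^(1/3) = (16·70.84/(π·4.32×10^7))^(1/3) = 0.02029 m.

20.3 mm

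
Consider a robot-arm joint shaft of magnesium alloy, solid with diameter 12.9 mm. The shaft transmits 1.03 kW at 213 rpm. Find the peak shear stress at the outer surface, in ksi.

15.9 ksi

ω = 2π·213/60 = 22.31 rad/s, so T = P/ω = 1.03×10³ / 22.31 = 46.18 N·m.
J = πd⁴/32 = π(0.0129)⁴/32 = 2.719×10^-9 m⁴.
τ_max = T·r/J = 46.18 × 0.00645 / 2.719×10^-9 = 1.096×10^8 Pa.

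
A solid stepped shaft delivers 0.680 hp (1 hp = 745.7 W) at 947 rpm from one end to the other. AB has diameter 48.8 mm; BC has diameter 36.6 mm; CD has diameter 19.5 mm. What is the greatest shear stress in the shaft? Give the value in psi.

509 psi

ω = 2π·947/60 = 99.17 rad/s, so T = P/ω = 0.680×745.7 / 99.17 = 5.113 N·m.
Under the same torque, τ_max = 16T/(πd³) is largest where d is smallest — segment CD (d = 19.5 mm).
τ_max = 16·5.113/(π·(0.0195)³) = 3.512×10^6 Pa.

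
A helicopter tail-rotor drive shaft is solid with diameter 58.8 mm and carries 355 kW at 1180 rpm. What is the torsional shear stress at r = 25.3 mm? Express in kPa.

ω = 2π·1180/60 = 123.6 rad/s, so T = P/ω = 355×10³ / 123.6 = 2873 N·m.
J = πd⁴/32 = π(0.0588)⁴/32 = 1.174×10^-6 m⁴.
Shear stress varies linearly with radius: τ = T·r/J = 2873 × 0.0253 / 1.174×10^-6 = 6.193×10^7 Pa.

61900 kPa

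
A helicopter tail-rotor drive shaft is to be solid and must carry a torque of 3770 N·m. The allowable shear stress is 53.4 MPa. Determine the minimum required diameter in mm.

71.1 mm

For a solid shaft τ_max = 16T/(πd³), so d = (16T/(π τ_allow))^(1/3) = (16·3770/(π·5.34×10^7))^(1/3) = 0.07111 m.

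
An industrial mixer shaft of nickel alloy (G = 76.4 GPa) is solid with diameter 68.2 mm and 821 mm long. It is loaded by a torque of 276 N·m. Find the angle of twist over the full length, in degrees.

J = πd⁴/32 = π(0.0682)⁴/32 = 2.124×10^-6 m⁴.
θ = T·L/(G·J) = 276.0 × 0.821 / (76.4×10⁹ × 2.124×10^-6) = 1.396×10^-3 rad.

0.0800°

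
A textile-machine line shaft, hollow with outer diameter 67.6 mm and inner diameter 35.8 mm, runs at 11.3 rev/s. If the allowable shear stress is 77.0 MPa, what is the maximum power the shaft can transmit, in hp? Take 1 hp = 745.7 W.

410 hp

J = π(d_o⁴ − d_i⁴)/32 = π(0.0676⁴ − 0.0358⁴)/32 = 1.889×10^-6 m⁴.
T_max = τ_allow·J/r = 7.70×10^7 × 1.889×10^-6 / 0.0338 = 4303 N·m.
ω = 2π·11.3 = 71.00 rad/s, so P_max = T_max·ω = 3.055×10^5 W.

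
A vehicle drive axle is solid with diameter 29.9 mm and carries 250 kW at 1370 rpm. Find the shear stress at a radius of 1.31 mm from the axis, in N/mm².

ω = 2π·1370/60 = 143.5 rad/s, so T = P/ω = 250×10³ / 143.5 = 1743 N·m.
J = πd⁴/32 = π(0.0299)⁴/32 = 7.847×10^-8 m⁴.
Shear stress varies linearly with radius: τ = T·r/J = 1743 × 0.00131 / 7.847×10^-8 = 2.909×10^7 Pa.

29.1 N/mm²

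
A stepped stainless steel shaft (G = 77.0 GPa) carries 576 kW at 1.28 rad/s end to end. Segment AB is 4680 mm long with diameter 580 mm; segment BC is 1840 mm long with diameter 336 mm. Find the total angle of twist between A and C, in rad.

ω = 1.28 rad/s, so T = P/ω = 576×10³ / 1.280 = 450000 N·m.
J_AB = π(0.580)⁴/32 = 0.0111 m⁴; J_BC = π(0.336)⁴/32 = 1.25×10^-3 m⁴.
θ = (T/G)·Σ L_i/J_i = (450000/77.0×10⁹)·(4.68/0.0111 + 1.84/1.25×10^-3) = 0.01106 rad.

0.0111 rad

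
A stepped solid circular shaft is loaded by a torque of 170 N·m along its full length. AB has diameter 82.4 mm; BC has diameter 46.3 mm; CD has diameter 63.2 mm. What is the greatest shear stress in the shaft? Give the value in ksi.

1.27 ksi

Under the same torque, τ_max = 16T/(πd³) is largest where d is smallest — segment BC (d = 46.3 mm).
τ_max = 16·170.0/(π·(0.0463)³) = 8.723×10^6 Pa.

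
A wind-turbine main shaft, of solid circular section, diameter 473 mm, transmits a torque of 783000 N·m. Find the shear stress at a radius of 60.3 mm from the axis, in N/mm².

J = πd⁴/32 = π(0.473)⁴/32 = 4.914×10^-3 m⁴.
Shear stress varies linearly with radius: τ = T·r/J = 783000 × 0.0603 / 4.914×10^-3 = 9.608×10^6 Pa.

9.61 N/mm²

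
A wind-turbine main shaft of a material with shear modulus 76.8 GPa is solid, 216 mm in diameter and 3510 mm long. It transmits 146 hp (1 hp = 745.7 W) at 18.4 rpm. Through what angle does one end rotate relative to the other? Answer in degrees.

ω = 2π·18.4/60 = 1.927 rad/s, so T = P/ω = 146×745.7 / 1.927 = 56500 N·m.
J = πd⁴/32 = π(0.216)⁴/32 = 2.137×10^-4 m⁴.
θ = T·L/(G·J) = 56500 × 3.51 / (76.8×10⁹ × 2.137×10^-4) = 0.01208 rad.

0.692°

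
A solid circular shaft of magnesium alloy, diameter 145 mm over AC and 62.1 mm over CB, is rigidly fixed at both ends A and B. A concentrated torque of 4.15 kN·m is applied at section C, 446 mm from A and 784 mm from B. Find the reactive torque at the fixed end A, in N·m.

4070 N·m

Compatibility: T_A·a/J_AC = T_B·b/J_CB with T_A + T_B = T₀.
J_AC = 4.34×10^-5 m⁴, J_CB = 1.46×10^-6 m⁴, so T_A = T₀·(J_AC/a)/((J_AC/a)+(J_CB/b)) = 4072 N·m, T_B = 77.93 N·m.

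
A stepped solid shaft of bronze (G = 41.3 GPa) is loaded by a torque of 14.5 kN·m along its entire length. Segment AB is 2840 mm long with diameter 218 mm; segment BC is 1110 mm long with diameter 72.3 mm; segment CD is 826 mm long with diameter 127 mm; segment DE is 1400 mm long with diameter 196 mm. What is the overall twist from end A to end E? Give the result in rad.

0.165 rad

J_AB = π(0.218)⁴/32 = 2.22×10^-4 m⁴; J_BC = π(0.0723)⁴/32 = 2.68×10^-6 m⁴; J_CD = π(0.127)⁴/32 = 2.55×10^-5 m⁴; J_DE = π(0.196)⁴/32 = 1.45×10^-4 m⁴.
θ = (T/G)·Σ L_i/J_i = (14500/41.3×10⁹)·(2.84/2.22×10^-4 + 1.11/2.68×10^-6 + 0.826/2.55×10^-5 + 1.40/1.45×10^-4) = 0.1645 rad.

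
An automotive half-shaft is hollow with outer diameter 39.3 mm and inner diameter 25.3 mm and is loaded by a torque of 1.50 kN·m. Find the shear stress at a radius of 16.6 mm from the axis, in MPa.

J = π(d_o⁴ − d_i⁴)/32 = π(0.0393⁴ − 0.0253⁴)/32 = 1.940×10^-7 m⁴.
Shear stress varies linearly with radius: τ = T·r/J = 1500 × 0.0166 / 1.940×10^-7 = 1.284×10^8 Pa.

128 MPa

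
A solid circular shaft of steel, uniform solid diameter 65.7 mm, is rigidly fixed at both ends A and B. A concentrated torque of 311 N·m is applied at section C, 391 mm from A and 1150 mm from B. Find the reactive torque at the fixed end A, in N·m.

With uniform GJ and both ends fixed, compatibility θ_AC = θ_CB gives T_A·a = T_B·b, together with T_A + T_B = T₀.
T_A = T₀·b/(a+b) = 311.0·1150/1541 = 232.1 N·m; T_B = 78.91 N·m.

232 N·m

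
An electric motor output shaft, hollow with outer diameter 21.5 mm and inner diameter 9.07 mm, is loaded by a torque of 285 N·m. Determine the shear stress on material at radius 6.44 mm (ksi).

J = π(d_o⁴ − d_i⁴)/32 = π(0.0215⁴ − 0.00907⁴)/32 = 2.031×10^-8 m⁴.
Shear stress varies linearly with radius: τ = T·r/J = 285.0 × 0.00644 / 2.031×10^-8 = 9.036×10^7 Pa.

13.1 ksi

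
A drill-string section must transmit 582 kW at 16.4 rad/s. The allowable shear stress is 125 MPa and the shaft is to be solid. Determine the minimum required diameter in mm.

ω = 16.4 rad/s, so T = P/ω = 582×10³ / 16.40 = 35490 N·m.
For a solid shaft τ_max = 16T/(πd³), so d = (16T/(π τ_allow))^(1/3) = (16·35490/(π·1.25×10^8))^(1/3) = 0.1131 m.

113 mm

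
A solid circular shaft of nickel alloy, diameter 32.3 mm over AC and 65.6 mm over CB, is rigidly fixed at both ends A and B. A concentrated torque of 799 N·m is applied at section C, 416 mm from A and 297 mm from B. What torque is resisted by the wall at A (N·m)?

32.2 N·m

Compatibility: T_A·a/J_AC = T_B·b/J_CB with T_A + T_B = T₀.
J_AC = 1.07×10^-7 m⁴, J_CB = 1.82×10^-6 m⁴, so T_A = T₀·(J_AC/a)/((J_AC/a)+(J_CB/b)) = 32.18 N·m, T_B = 766.8 N·m.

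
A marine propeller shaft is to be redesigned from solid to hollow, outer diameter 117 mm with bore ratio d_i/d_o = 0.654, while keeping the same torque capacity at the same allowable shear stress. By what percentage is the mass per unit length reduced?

Equal τ_max and T ⇒ the solid shaft needs d_s³ = d_o³(1−k⁴), so d_s = 117·(1−0.654⁴)^(1/3) = 109.4 mm.
Area ratio A_h/A_s = d_o²(1−k²)/d_s² = (1−k²)/(1−k⁴)^(2/3) = 0.6548.
Mass saving = 1 − 0.6548 = 34.5 %.

34.5 %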